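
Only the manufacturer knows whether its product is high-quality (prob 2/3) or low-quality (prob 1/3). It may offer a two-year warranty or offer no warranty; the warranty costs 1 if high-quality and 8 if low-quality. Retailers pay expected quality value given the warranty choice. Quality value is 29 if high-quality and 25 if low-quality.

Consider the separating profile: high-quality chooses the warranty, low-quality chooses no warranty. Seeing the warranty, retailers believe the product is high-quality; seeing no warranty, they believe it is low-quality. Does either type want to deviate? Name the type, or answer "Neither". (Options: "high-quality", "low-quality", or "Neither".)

The warranty pays 29; no warranty pays 25.
high-quality: assigned the warranty, nets 29 − 1 = 28; deviating to no warranty nets 25.
low-quality: assigned no warranty, nets 25; deviating to the warranty nets 29 − 8 = 21.
Both types strictly prefer their assigned action; no profitable deviation.

Neither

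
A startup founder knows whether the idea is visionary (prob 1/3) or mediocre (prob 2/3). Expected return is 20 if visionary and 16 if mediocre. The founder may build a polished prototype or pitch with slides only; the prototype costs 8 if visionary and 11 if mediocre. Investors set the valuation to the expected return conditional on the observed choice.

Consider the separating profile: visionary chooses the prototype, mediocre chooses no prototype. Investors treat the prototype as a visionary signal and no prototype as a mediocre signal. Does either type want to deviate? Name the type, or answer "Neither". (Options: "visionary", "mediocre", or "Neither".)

visionary

The prototype pays 20; no prototype pays 16.
visionary: assigned the prototype, nets 20 − 8 = 12; deviating to no prototype nets 16.
mediocre: assigned no prototype, nets 16; deviating to the prototype nets 20 − 11 = 9.
The visionary type gains 4 by deviating.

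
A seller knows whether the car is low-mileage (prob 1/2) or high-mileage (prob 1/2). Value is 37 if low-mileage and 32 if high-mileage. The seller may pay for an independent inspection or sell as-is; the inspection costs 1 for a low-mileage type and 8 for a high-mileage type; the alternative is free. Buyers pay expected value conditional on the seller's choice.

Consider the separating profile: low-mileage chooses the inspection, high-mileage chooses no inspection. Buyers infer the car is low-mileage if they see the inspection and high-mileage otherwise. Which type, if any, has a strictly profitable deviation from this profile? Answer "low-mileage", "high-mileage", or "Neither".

The inspection pays 37; no inspection pays 32.
low-mileage: assigned the inspection, nets 37 − 1 = 36; deviating to no inspection nets 32.
high-mileage: assigned no inspection, nets 32; deviating to the inspection nets 37 − 8 = 29.
Both types strictly prefer their assigned action; no profitable deviation.

Neither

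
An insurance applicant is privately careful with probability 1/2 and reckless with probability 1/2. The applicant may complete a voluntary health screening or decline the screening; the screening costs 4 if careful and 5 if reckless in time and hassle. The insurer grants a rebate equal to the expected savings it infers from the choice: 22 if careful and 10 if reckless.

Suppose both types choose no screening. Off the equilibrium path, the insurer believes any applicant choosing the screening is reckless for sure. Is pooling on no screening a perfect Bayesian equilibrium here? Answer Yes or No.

On path, the insurer holds the prior and pays 1/2·22 + 1/2·10 = 16. Off path (the screening), believing reckless, it pays 10.
careful: no screening nets 16; the screening nets 10 − 4 = 6. careful stays.
reckless: no screening nets 16; the screening nets 10 − 5 = 5. reckless stays.
No type deviates, so pooling is sustained.

Yes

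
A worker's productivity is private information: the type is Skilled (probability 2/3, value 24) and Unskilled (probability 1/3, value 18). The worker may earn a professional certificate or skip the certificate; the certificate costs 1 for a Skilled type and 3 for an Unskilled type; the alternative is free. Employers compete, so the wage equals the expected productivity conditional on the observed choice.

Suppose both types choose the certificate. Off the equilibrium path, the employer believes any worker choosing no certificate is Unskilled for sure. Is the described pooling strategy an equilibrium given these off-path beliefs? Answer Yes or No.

On path, the employer holds the prior and pays 2/3·24 + 1/3·18 = 22. Off path (no certificate), believing Unskilled, it pays 18.
Skilled: the certificate nets 22 − 1 = 21; no certificate nets 18. Skilled stays.
Unskilled: the certificate nets 22 − 3 = 19; no certificate nets 18. Unskilled stays.
No type deviates, so pooling is sustained.

Yes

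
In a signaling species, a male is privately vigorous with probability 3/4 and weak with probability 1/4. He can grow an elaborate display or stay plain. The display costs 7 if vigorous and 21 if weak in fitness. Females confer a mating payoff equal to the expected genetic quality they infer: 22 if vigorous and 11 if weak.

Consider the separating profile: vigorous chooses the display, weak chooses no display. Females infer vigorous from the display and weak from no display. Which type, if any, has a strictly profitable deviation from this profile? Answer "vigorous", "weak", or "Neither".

Neither

The display pays 22; no display pays 11.
vigorous: assigned the display, nets 22 − 7 = 15; deviating to no display nets 11.
weak: assigned no display, nets 11; deviating to the display nets 22 − 21 = 1.
Both types strictly prefer their assigned action; no profitable deviation.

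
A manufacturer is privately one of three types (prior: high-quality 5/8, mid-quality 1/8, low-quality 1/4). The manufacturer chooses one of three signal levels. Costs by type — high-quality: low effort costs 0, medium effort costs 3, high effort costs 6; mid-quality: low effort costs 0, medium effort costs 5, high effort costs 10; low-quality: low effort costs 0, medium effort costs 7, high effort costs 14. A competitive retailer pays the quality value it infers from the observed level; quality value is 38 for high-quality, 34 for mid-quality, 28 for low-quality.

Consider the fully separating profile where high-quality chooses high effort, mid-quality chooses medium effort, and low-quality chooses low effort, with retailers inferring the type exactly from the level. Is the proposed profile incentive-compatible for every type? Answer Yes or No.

Separating prices: high effort → 38, medium effort → 34, low effort → 28.
high-quality (assigned high effort): low effort: 28 − 0 = 28; medium effort: 34 − 3 = 31; high effort: 38 − 6 = 32. high-quality stays.
mid-quality (assigned medium effort): low effort: 28 − 0 = 28; medium effort: 34 − 5 = 29; high effort: 38 − 10 = 28. mid-quality stays.
low-quality (assigned low effort): low effort: 28 − 0 = 28; medium effort: 34 − 7 = 27; high effort: 38 − 14 = 24. low-quality stays.
Every type prefers its assigned level; separation holds.

Yes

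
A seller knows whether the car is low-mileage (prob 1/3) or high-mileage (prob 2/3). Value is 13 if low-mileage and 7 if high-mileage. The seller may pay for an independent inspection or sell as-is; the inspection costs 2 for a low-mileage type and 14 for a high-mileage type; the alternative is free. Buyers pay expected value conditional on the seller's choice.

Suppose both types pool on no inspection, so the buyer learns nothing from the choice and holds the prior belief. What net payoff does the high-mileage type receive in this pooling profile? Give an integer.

Pooled price = 1/3·13 + 2/3·7 = 9.
high-mileage pays no cost for no inspection, so net payoff = 9.

9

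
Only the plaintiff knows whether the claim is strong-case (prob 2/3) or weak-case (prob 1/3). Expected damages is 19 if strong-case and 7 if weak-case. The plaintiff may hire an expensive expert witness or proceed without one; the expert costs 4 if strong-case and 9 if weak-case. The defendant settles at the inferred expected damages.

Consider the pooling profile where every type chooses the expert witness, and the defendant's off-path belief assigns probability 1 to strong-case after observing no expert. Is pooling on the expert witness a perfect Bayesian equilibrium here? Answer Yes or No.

On path, the defendant holds the prior and pays 2/3·19 + 1/3·7 = 15. Off path (no expert), believing strong-case, it pays 19.
strong-case: the expert witness nets 15 − 4 = 11; no expert nets 19. strong-case would deviate.
weak-case: the expert witness nets 15 − 9 = 6; no expert nets 19. weak-case would deviate.
A type deviates, so pooling fails.

No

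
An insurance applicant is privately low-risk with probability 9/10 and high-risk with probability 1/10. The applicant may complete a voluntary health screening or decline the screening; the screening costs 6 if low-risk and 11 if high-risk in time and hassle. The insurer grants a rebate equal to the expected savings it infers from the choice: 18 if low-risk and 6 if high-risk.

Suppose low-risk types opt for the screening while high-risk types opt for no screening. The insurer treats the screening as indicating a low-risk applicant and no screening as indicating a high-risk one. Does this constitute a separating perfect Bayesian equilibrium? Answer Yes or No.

No

Under these beliefs, the screening earns rebate 18 and no screening earns rebate 6.
low-risk: the screening nets 18 − 6 = 12; no screening nets 6. low-risk prefers the screening.
high-risk: the screening nets 18 − 11 = 7; no screening nets 6. high-risk would deviate to the screening.
high-risk has a profitable deviation, so the profile is not an equilibrium.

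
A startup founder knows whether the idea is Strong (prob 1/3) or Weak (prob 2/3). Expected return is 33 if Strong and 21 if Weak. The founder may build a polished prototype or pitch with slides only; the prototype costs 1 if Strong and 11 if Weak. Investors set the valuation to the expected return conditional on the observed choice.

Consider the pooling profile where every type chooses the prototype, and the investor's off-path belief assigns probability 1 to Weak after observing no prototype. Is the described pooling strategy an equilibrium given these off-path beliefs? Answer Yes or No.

No

On path, the investor holds the prior and pays 1/3·33 + 2/3·21 = 25. Off path (no prototype), believing Weak, it pays 21.
Strong: the prototype nets 25 − 1 = 24; no prototype nets 21. Strong stays.
Weak: the prototype nets 25 − 11 = 14; no prototype nets 21. Weak would deviate.
A type deviates, so pooling fails.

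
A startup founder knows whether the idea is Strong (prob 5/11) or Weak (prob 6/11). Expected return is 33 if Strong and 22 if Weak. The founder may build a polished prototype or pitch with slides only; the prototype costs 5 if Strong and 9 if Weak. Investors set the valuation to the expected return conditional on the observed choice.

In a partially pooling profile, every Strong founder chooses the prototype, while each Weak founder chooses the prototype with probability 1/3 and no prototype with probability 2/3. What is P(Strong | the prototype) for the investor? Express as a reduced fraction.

P(the prototype) = (5/11)·1 + (6/11)·(1/3) = 7/11.
By Bayes' rule, P(Strong | the prototype) = (5/11) / (7/11) = 5/7.

5/7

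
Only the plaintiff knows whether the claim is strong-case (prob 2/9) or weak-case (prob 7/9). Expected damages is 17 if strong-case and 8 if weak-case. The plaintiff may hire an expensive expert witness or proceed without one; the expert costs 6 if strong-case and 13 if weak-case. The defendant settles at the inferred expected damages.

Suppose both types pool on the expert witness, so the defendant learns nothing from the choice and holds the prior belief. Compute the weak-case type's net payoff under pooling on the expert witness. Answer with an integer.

Pooled settlement = 2/9·17 + 7/9·8 = 10.
weak-case pays cost 13 for the expert witness, so net payoff = 10 − 13 = -3.

-3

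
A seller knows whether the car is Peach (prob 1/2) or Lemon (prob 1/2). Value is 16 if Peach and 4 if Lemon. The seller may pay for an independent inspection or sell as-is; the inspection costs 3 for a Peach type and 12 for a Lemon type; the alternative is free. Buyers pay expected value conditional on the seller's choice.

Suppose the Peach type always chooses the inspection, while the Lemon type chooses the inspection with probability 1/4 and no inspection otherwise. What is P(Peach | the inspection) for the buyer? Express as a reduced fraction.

4/5

P(the inspection) = (1/2)·1 + (1/2)·(1/4) = 5/8.
By Bayes' rule, P(Peach | the inspection) = (1/2) / (5/8) = 4/5.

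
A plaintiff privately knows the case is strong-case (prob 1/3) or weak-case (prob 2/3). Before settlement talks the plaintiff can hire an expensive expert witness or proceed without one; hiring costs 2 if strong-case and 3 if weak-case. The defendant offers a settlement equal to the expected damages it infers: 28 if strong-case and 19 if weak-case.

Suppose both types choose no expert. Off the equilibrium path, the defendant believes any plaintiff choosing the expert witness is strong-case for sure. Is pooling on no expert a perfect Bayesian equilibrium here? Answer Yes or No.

No

On path, the defendant holds the prior and pays 1/3·28 + 2/3·19 = 22. Off path (the expert witness), believing strong-case, it pays 28.
strong-case: no expert nets 22; the expert witness nets 28 − 2 = 26. strong-case would deviate.
weak-case: no expert nets 22; the expert witness nets 28 − 3 = 25. weak-case would deviate.
A type deviates, so pooling fails.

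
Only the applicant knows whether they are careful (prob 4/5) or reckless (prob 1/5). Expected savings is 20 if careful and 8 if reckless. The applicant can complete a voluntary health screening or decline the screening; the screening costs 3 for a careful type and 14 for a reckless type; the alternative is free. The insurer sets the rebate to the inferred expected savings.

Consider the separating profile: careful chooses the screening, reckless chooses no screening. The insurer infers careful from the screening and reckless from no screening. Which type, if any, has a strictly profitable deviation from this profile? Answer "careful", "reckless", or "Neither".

The screening pays 20; no screening pays 8.
careful: assigned the screening, nets 20 − 3 = 17; deviating to no screening nets 8.
reckless: assigned no screening, nets 8; deviating to the screening nets 20 − 14 = 6.
Both types strictly prefer their assigned action; no profitable deviation.

Neither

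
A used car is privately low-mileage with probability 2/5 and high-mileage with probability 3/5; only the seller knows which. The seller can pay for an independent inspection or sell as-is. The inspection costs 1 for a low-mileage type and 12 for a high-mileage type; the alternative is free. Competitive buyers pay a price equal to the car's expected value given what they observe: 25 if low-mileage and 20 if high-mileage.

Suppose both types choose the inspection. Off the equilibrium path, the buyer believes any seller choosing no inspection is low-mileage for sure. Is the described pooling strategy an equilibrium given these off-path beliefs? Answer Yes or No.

No

On path, the buyer holds the prior and pays 2/5·25 + 3/5·20 = 22. Off path (no inspection), believing low-mileage, it pays 25.
low-mileage: the inspection nets 22 − 1 = 21; no inspection nets 25. low-mileage would deviate.
high-mileage: the inspection nets 22 − 12 = 10; no inspection nets 25. high-mileage would deviate.
A type deviates, so pooling fails.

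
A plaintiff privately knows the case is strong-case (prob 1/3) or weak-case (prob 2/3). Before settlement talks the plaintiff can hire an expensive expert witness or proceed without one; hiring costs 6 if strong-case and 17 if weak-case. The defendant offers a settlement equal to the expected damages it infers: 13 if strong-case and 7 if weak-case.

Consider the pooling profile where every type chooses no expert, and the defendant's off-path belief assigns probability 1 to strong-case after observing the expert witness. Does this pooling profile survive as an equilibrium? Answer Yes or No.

On path, the defendant holds the prior and pays 1/3·13 + 2/3·7 = 9. Off path (the expert witness), believing strong-case, it pays 13.
strong-case: no expert nets 9; the expert witness nets 13 − 6 = 7. strong-case stays.
weak-case: no expert nets 9; the expert witness nets 13 − 17 = -4. weak-case stays.
No type deviates, so pooling is sustained.

Yes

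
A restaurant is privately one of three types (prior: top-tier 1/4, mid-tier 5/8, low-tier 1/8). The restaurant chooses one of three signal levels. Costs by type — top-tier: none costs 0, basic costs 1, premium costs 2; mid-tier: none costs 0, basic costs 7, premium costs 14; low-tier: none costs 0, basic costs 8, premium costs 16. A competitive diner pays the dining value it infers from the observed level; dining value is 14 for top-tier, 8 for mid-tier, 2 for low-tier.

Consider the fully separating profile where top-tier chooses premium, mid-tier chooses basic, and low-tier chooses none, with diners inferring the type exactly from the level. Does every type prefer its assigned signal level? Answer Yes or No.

No

Separating price premiums: premium → 14, basic → 8, none → 2.
top-tier (assigned premium): none: 2 − 0 = 2; basic: 8 − 1 = 7; premium: 14 − 2 = 12. top-tier stays.
mid-tier (assigned basic): none: 2 − 0 = 2; basic: 8 − 7 = 1; premium: 14 − 14 = 0. mid-tier prefers none.
low-tier (assigned none): none: 2 − 0 = 2; basic: 8 − 8 = 0; premium: 14 − 16 = -2. low-tier stays.
At least one type deviates; the separating profile fails.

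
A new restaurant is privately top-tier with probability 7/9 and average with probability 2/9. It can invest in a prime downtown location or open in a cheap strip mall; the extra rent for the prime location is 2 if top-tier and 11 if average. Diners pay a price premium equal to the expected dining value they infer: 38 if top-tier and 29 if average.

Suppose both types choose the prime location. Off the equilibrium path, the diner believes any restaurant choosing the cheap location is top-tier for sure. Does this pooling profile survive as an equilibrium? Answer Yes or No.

No

On path, the diner holds the prior and pays 7/9·38 + 2/9·29 = 36. Off path (the cheap location), believing top-tier, it pays 38.
top-tier: the prime location nets 36 − 2 = 34; the cheap location nets 38. top-tier would deviate.
average: the prime location nets 36 − 11 = 25; the cheap location nets 38. average would deviate.
A type deviates, so pooling fails.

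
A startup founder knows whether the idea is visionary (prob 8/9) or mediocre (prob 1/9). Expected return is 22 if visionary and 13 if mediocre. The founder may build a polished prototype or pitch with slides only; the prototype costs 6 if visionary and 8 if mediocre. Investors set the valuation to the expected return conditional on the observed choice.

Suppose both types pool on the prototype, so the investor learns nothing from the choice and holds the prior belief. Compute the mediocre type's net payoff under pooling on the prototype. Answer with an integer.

13

Pooled valuation = 8/9·22 + 1/9·13 = 21.
mediocre pays cost 8 for the prototype, so net payoff = 21 − 8 = 13.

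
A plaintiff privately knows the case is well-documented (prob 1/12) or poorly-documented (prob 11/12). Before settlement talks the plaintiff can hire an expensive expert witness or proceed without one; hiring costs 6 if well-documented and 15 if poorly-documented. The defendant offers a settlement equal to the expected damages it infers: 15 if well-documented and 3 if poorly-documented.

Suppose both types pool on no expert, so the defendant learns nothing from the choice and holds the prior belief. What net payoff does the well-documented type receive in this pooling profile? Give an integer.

Pooled settlement = 1/12·15 + 11/12·3 = 4.
well-documented pays no cost for no expert, so net payoff = 4.

4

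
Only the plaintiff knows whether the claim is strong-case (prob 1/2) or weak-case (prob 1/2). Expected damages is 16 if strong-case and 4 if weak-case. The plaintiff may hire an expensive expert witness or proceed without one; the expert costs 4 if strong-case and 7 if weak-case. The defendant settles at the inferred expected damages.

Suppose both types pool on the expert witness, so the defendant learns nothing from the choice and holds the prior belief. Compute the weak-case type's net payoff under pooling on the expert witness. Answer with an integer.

3

Pooled settlement = 1/2·16 + 1/2·4 = 10.
weak-case pays cost 7 for the expert witness, so net payoff = 10 − 7 = 3.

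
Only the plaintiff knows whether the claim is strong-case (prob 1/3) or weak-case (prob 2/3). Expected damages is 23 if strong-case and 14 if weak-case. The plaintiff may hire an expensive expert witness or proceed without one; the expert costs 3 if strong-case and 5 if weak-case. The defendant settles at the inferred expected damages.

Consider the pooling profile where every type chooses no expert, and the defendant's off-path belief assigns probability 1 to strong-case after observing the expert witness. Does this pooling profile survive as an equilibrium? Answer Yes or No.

No

On path, the defendant holds the prior and pays 1/3·23 + 2/3·14 = 17. Off path (the expert witness), believing strong-case, it pays 23.
strong-case: no expert nets 17; the expert witness nets 23 − 3 = 20. strong-case would deviate.
weak-case: no expert nets 17; the expert witness nets 23 − 5 = 18. weak-case would deviate.
A type deviates, so pooling fails.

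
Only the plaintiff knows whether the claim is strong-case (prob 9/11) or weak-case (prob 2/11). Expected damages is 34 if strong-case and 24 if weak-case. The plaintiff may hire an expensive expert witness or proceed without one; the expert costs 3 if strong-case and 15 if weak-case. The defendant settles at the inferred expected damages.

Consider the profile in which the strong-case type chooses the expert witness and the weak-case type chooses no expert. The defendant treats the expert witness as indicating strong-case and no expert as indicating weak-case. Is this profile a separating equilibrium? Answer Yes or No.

Under these beliefs, the expert witness earns settlement 34 and no expert earns settlement 24.
strong-case: the expert witness nets 34 − 3 = 31; no expert nets 24. strong-case prefers the expert witness.
weak-case: the expert witness nets 34 − 15 = 19; no expert nets 24. weak-case prefers no expert.
Neither type deviates, so the separating profile is an equilibrium.

Yes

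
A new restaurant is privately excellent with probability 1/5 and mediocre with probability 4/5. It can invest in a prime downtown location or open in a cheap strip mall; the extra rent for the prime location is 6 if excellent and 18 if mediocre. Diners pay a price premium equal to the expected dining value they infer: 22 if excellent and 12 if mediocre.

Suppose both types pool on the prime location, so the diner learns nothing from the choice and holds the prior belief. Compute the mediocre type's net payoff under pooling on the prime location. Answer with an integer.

Pooled price premium = 1/5·22 + 4/5·12 = 14.
mediocre pays cost 18 for the prime location, so net payoff = 14 − 18 = -4.

-4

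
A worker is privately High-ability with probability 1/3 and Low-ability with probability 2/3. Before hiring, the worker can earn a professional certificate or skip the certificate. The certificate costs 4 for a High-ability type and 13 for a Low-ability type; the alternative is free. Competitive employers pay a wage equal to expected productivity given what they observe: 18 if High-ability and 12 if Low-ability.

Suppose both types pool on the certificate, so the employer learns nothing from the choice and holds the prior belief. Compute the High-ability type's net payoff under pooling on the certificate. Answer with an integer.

Pooled wage = 1/3·18 + 2/3·12 = 14.
High-ability pays cost 4 for the certificate, so net payoff = 14 − 4 = 10.

10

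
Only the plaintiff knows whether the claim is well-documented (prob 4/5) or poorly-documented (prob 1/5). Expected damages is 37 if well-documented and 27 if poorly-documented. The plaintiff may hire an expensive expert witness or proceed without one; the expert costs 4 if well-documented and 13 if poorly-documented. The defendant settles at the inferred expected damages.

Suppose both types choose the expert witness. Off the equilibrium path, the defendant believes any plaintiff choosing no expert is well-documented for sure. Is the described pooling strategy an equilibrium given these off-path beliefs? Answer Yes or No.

No

On path, the defendant holds the prior and pays 4/5·37 + 1/5·27 = 35. Off path (no expert), believing well-documented, it pays 37.
well-documented: the expert witness nets 35 − 4 = 31; no expert nets 37. well-documented would deviate.
poorly-documented: the expert witness nets 35 − 13 = 22; no expert nets 37. poorly-documented would deviate.
A type deviates, so pooling fails.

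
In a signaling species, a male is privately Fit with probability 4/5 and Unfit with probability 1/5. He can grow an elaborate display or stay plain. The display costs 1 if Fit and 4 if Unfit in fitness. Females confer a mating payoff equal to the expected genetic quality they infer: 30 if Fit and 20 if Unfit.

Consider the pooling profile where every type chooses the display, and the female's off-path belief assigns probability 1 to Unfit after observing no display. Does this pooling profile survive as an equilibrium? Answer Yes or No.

Yes

On path, the female holds the prior and pays 4/5·30 + 1/5·20 = 28. Off path (no display), believing Unfit, it pays 20.
Fit: the display nets 28 − 1 = 27; no display nets 20. Fit stays.
Unfit: the display nets 28 − 4 = 24; no display nets 20. Unfit stays.
No type deviates, so pooling is sustained.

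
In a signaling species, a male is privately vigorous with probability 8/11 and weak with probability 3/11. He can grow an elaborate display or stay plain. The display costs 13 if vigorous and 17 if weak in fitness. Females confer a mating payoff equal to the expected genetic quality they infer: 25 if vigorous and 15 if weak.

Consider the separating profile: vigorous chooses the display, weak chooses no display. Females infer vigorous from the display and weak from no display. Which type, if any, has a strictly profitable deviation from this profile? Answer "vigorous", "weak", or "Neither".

vigorous

The display pays 25; no display pays 15.
vigorous: assigned the display, nets 25 − 13 = 12; deviating to no display nets 15.
weak: assigned no display, nets 15; deviating to the display nets 25 − 17 = 8.
The vigorous type gains 3 by deviating.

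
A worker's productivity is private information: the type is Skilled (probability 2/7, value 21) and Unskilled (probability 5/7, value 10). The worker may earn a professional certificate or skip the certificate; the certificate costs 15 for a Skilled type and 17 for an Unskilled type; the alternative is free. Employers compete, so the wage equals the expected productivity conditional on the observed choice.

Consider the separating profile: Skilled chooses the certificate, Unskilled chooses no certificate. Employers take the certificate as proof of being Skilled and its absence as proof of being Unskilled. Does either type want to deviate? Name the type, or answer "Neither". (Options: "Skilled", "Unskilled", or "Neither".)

Skilled

The certificate pays 21; no certificate pays 10.
Skilled: assigned the certificate, nets 21 − 15 = 6; deviating to no certificate nets 10.
Unskilled: assigned no certificate, nets 10; deviating to the certificate nets 21 − 17 = 4.
The Skilled type gains 4 by deviating.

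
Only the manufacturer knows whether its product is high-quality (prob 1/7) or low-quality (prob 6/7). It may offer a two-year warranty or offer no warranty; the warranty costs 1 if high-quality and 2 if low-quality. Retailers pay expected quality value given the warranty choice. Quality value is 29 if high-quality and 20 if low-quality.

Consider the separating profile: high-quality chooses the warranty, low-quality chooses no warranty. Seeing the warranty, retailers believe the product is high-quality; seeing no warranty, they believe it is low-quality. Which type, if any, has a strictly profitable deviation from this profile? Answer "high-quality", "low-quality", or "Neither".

low-quality

The warranty pays 29; no warranty pays 20.
high-quality: assigned the warranty, nets 29 − 1 = 28; deviating to no warranty nets 20.
low-quality: assigned no warranty, nets 20; deviating to the warranty nets 29 − 2 = 27.
The low-quality type gains 7 by deviating.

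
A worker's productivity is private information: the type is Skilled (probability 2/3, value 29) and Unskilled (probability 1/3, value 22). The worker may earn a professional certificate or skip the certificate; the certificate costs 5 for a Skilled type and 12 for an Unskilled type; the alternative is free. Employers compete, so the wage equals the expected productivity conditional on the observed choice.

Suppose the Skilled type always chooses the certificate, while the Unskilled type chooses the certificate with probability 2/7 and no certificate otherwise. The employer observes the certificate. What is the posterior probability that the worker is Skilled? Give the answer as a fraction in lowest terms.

P(the certificate) = (2/3)·1 + (1/3)·(2/7) = 16/21.
By Bayes' rule, P(Skilled | the certificate) = (2/3) / (16/21) = 7/8.

7/8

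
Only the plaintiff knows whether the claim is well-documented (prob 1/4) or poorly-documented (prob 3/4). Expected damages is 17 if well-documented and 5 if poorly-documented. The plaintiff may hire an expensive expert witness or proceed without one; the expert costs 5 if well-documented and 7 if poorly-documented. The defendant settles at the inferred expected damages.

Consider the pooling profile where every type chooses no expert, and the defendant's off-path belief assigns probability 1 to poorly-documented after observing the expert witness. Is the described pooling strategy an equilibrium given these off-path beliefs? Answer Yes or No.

On path, the defendant holds the prior and pays 1/4·17 + 3/4·5 = 8. Off path (the expert witness), believing poorly-documented, it pays 5.
well-documented: no expert nets 8; the expert witness nets 5 − 5 = 0. well-documented stays.
poorly-documented: no expert nets 8; the expert witness nets 5 − 7 = -2. poorly-documented stays.
No type deviates, so pooling is sustained.

Yes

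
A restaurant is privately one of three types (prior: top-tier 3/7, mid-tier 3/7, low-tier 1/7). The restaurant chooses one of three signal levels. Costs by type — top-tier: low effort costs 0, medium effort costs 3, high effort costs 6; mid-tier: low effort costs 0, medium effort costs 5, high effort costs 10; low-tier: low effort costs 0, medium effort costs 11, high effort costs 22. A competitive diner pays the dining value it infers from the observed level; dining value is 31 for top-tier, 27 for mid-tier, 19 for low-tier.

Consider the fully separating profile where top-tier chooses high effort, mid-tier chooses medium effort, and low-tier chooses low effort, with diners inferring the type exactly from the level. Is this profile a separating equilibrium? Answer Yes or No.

Yes

Separating price premiums: high effort → 31, medium effort → 27, low effort → 19.
top-tier (assigned high effort): low effort: 19 − 0 = 19; medium effort: 27 − 3 = 24; high effort: 31 − 6 = 25. top-tier stays.
mid-tier (assigned medium effort): low effort: 19 − 0 = 19; medium effort: 27 − 5 = 22; high effort: 31 − 10 = 21. mid-tier stays.
low-tier (assigned low effort): low effort: 19 − 0 = 19; medium effort: 27 − 11 = 16; high effort: 31 − 22 = 9. low-tier stays.
Every type prefers its assigned level; separation holds.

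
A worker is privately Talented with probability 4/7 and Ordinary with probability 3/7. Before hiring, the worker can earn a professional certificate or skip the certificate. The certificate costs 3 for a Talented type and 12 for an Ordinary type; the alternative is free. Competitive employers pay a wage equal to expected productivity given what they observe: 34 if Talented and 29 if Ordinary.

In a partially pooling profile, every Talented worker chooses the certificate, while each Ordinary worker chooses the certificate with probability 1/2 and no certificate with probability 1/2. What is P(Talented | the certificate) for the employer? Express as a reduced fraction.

8/11

P(the certificate) = (4/7)·1 + (3/7)·(1/2) = 11/14.
By Bayes' rule, P(Talented | the certificate) = (4/7) / (11/14) = 8/11.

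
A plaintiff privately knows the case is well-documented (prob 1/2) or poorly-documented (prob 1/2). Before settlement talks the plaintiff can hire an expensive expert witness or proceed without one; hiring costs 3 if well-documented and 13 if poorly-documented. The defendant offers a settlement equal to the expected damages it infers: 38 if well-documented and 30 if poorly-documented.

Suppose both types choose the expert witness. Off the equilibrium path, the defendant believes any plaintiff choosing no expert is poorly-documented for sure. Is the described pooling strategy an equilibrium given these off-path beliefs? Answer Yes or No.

No

On path, the defendant holds the prior and pays 1/2·38 + 1/2·30 = 34. Off path (no expert), believing poorly-documented, it pays 30.
well-documented: the expert witness nets 34 − 3 = 31; no expert nets 30. well-documented stays.
poorly-documented: the expert witness nets 34 − 13 = 21; no expert nets 30. poorly-documented would deviate.
A type deviates, so pooling fails.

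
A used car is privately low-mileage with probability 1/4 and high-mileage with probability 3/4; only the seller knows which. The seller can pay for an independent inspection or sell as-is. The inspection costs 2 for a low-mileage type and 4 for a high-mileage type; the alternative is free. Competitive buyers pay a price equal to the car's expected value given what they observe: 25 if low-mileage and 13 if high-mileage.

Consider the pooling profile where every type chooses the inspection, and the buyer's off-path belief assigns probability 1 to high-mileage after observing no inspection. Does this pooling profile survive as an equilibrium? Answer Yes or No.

On path, the buyer holds the prior and pays 1/4·25 + 3/4·13 = 16. Off path (no inspection), believing high-mileage, it pays 13.
low-mileage: the inspection nets 16 − 2 = 14; no inspection nets 13. low-mileage stays.
high-mileage: the inspection nets 16 − 4 = 12; no inspection nets 13. high-mileage would deviate.
A type deviates, so pooling fails.

No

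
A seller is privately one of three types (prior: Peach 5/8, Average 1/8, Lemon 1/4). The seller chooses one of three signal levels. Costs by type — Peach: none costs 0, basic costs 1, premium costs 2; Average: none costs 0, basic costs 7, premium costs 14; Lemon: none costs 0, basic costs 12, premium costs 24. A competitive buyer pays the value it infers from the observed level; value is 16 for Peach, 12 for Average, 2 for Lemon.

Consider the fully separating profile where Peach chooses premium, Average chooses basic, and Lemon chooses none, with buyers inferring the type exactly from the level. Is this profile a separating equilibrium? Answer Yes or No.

Separating prices: premium → 16, basic → 12, none → 2.
Peach (assigned premium): none: 2 − 0 = 2; basic: 12 − 1 = 11; premium: 16 − 2 = 14. Peach stays.
Average (assigned basic): none: 2 − 0 = 2; basic: 12 − 7 = 5; premium: 16 − 14 = 2. Average stays.
Lemon (assigned none): none: 2 − 0 = 2; basic: 12 − 12 = 0; premium: 16 − 24 = -8. Lemon stays.
Every type prefers its assigned level; separation holds.

Yes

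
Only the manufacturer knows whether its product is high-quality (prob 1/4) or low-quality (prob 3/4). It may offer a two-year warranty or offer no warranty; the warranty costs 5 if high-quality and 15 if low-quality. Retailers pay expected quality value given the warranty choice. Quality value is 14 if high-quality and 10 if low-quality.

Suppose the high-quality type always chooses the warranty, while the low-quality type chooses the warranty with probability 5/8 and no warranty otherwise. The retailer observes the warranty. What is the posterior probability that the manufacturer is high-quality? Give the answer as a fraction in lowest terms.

8/23

P(the warranty) = (1/4)·1 + (3/4)·(5/8) = 23/32.
By Bayes' rule, P(high-quality | the warranty) = (1/4) / (23/32) = 8/23.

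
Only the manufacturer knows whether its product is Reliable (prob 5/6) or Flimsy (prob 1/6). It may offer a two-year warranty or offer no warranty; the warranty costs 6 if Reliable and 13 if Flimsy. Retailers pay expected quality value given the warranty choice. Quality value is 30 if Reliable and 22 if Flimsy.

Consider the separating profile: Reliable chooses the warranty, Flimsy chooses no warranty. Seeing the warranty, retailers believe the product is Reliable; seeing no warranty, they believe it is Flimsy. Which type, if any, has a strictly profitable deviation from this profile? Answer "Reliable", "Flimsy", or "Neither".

Neither

The warranty pays 30; no warranty pays 22.
Reliable: assigned the warranty, nets 30 − 6 = 24; deviating to no warranty nets 22.
Flimsy: assigned no warranty, nets 22; deviating to the warranty nets 30 − 13 = 17.
Both types strictly prefer their assigned action; no profitable deviation.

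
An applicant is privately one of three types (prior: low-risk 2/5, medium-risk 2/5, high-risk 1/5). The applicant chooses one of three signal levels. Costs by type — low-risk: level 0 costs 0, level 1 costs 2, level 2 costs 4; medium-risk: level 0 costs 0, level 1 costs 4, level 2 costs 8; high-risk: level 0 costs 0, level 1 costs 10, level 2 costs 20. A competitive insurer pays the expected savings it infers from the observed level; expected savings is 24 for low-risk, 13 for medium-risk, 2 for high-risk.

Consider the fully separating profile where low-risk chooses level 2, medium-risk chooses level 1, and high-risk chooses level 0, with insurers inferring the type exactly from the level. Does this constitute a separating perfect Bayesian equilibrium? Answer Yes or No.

Separating rebates: level 2 → 24, level 1 → 13, level 0 → 2.
low-risk (assigned level 2): level 0: 2 − 0 = 2; level 1: 13 − 2 = 11; level 2: 24 − 4 = 20. low-risk stays.
medium-risk (assigned level 1): level 0: 2 − 0 = 2; level 1: 13 − 4 = 9; level 2: 24 − 8 = 16. medium-risk prefers level 2.
high-risk (assigned level 0): level 0: 2 − 0 = 2; level 1: 13 − 10 = 3; level 2: 24 − 20 = 4. high-risk prefers level 2.
At least one type deviates; the separating profile fails.

No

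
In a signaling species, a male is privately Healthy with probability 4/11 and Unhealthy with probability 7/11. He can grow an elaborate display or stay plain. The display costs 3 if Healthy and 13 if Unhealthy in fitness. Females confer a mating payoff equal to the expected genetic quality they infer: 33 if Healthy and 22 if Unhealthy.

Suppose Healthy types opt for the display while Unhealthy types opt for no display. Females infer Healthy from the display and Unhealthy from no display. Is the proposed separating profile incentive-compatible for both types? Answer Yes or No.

Under these beliefs, the display earns mating payoff 33 and no display earns mating payoff 22.
Healthy: the display nets 33 − 3 = 30; no display nets 22. Healthy prefers the display.
Unhealthy: the display nets 33 − 13 = 20; no display nets 22. Unhealthy prefers no display.
Neither type deviates, so the separating profile is an equilibrium.

Yes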